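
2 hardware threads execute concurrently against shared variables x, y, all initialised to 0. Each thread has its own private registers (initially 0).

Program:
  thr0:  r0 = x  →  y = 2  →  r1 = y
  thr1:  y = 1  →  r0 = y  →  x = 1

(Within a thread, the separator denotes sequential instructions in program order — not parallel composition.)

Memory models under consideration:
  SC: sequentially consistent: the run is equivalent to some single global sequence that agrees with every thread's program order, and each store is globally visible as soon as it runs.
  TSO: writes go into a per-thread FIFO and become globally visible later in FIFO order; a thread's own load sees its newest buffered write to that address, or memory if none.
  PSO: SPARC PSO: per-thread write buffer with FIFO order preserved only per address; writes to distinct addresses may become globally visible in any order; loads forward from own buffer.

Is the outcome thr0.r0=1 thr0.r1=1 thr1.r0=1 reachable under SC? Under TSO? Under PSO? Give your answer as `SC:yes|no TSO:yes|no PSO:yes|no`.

SC:no TSO:no PSO:yes

outcome vector order: (thr0.r0,thr0.r1,thr1.r0)
[SC] allowed = {0/1/1; 0/2/1; 0/2/2; 1/2/1}
[TSO] allowed = {0/1/1; 0/2/1; 0/2/2; 1/2/1}
[PSO] allowed = {0/1/1; 0/2/1; 0/2/2; 1/1/1; 1/2/1}
target 1/1/1 ∈ {PSO}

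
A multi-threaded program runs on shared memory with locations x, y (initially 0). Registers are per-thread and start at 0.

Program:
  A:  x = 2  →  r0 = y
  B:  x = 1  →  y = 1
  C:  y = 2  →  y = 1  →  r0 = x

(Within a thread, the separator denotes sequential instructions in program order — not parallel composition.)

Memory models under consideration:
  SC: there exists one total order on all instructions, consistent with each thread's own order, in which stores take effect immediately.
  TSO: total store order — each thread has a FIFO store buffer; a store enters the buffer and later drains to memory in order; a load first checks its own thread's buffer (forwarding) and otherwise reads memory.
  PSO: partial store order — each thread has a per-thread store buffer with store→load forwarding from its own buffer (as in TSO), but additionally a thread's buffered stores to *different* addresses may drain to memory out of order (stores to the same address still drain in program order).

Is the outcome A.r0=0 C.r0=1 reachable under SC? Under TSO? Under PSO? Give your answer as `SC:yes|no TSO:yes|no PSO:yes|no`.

outcome vector order: (A.r0,C.r0)
under SC → (0,1) (0,2) (1,0) (1,1) (1,2) (2,1) (2,2)
under TSO → (0,0) (0,1) (0,2) (1,0) (1,1) (1,2) (2,0) (2,1) (2,2)
under PSO → (0,0) (0,1) (0,2) (1,0) (1,1) (1,2) (2,0) (2,1) (2,2)
target (0,1) ∈ {SC,TSO,PSO}

SC:yes TSO:yes PSO:yes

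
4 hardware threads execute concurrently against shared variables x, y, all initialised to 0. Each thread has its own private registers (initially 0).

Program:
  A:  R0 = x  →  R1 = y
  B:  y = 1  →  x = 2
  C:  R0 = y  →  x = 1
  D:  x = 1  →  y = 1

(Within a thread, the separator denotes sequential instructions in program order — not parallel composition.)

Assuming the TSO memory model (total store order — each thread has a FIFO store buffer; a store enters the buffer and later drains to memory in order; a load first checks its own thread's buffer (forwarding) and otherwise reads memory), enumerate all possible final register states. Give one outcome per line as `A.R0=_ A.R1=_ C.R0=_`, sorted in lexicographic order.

outcome vector order: (A.R0,A.R1,C.R0)
|TSO outcomes| = 10

A.R0=0 A.R1=0 C.R0=0
A.R0=0 A.R1=0 C.R0=1
A.R0=0 A.R1=1 C.R0=0
A.R0=0 A.R1=1 C.R0=1
A.R0=1 A.R1=0 C.R0=0
A.R0=1 A.R1=0 C.R0=1
A.R0=1 A.R1=1 C.R0=0
A.R0=1 A.R1=1 C.R0=1
A.R0=2 A.R1=1 C.R0=0
A.R0=2 A.R1=1 C.R0=1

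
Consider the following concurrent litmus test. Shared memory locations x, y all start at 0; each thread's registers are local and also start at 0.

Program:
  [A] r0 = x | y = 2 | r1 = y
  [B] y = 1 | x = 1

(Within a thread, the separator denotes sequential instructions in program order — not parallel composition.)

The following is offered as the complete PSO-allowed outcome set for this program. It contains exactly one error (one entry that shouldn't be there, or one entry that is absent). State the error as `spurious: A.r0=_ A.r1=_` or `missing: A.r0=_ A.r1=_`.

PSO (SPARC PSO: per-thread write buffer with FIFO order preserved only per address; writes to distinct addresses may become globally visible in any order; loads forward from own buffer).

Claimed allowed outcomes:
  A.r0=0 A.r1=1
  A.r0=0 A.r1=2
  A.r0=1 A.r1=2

outcome vector order: (A.r0,A.r1)
PSO: 4 outcomes — {<0 1>, <0 2>, <1 1>, <1 2>}
PSO∖claimed = {<1 1>}

missing: A.r0=1 A.r1=1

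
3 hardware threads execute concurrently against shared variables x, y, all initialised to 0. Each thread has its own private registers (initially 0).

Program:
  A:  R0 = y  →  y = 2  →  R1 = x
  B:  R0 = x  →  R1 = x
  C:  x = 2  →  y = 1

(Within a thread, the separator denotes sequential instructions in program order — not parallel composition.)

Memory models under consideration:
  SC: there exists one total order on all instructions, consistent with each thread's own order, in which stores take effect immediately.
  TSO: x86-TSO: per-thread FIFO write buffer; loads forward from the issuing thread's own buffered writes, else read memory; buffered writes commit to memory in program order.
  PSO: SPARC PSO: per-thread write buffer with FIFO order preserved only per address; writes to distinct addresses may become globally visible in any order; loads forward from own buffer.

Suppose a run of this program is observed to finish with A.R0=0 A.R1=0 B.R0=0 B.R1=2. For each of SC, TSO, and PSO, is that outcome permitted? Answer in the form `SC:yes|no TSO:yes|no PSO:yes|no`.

SC:yes TSO:yes PSO:yes

outcome vector order: (A.R0,A.R1,B.R0,B.R1)
under SC → <0 0 0 0>, <0 0 0 2>, <0 0 2 2>, <0 2 0 0>, <0 2 0 2>, <0 2 2 2>, <1 2 0 0>, <1 2 0 2>, <1 2 2 2>
under TSO → <0 0 0 0>, <0 0 0 2>, <0 0 2 2>, <0 2 0 0>, <0 2 0 2>, <0 2 2 2>, <1 2 0 0>, <1 2 0 2>, <1 2 2 2>
under PSO → <0 0 0 0>, <0 0 0 2>, <0 0 2 2>, <0 2 0 0>, <0 2 0 2>, <0 2 2 2>, <1 0 0 0>, <1 0 0 2>, <1 0 2 2>, <1 2 0 0>, <1 2 0 2>, <1 2 2 2>
target <0 0 0 2> ∈ {SC,TSO,PSO}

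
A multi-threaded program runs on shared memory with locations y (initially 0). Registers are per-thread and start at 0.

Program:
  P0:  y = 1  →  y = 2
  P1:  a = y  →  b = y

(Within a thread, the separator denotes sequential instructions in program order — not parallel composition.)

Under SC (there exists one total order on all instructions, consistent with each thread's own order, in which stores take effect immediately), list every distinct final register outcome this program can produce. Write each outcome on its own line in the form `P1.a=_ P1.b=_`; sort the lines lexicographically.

P1.a=0 P1.b=0
P1.a=0 P1.b=1
P1.a=0 P1.b=2
P1.a=1 P1.b=1
P1.a=1 P1.b=2
P1.a=2 P1.b=2

outcome vector order: (P1.a,P1.b)
|SC outcomes| = 6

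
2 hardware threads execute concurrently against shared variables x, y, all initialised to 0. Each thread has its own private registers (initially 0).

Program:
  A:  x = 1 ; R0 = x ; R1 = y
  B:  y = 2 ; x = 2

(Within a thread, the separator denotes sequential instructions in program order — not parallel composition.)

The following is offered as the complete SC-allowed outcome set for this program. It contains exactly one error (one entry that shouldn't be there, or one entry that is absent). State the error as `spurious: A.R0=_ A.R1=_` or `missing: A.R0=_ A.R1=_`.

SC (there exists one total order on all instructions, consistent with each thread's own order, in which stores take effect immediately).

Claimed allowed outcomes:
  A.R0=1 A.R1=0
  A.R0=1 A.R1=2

missing: A.R0=2 A.R1=2

outcome vector order: (A.R0,A.R1)
[SC] allowed = {(1,0), (1,2), (2,2)}
SC∖claimed = {(2,2)}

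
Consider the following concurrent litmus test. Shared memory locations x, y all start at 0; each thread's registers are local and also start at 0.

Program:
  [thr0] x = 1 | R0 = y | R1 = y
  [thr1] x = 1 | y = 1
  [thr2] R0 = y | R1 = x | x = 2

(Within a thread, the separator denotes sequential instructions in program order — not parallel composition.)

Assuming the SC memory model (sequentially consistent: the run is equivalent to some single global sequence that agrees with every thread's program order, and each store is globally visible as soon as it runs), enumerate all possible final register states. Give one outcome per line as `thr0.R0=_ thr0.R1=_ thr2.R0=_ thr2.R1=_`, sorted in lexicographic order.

thr0.R0=0 thr0.R1=0 thr2.R0=0 thr2.R1=0
thr0.R0=0 thr0.R1=0 thr2.R0=0 thr2.R1=1
thr0.R0=0 thr0.R1=0 thr2.R0=1 thr2.R1=1
thr0.R0=0 thr0.R1=1 thr2.R0=0 thr2.R1=0
thr0.R0=0 thr0.R1=1 thr2.R0=0 thr2.R1=1
thr0.R0=0 thr0.R1=1 thr2.R0=1 thr2.R1=1
thr0.R0=1 thr0.R1=1 thr2.R0=0 thr2.R1=0
thr0.R0=1 thr0.R1=1 thr2.R0=0 thr2.R1=1
thr0.R0=1 thr0.R1=1 thr2.R0=1 thr2.R1=1

outcome vector order: (thr0.R0,thr0.R1,thr2.R0,thr2.R1)
|SC outcomes| = 9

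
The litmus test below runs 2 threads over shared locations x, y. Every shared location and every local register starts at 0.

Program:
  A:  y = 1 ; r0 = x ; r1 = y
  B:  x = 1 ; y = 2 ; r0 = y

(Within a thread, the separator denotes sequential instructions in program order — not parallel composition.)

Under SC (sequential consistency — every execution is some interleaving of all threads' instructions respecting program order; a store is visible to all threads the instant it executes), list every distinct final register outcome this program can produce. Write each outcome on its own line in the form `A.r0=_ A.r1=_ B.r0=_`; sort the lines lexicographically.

outcome vector order: (A.r0,A.r1,B.r0)
|SC outcomes| = 5

A.r0=0 A.r1=1 B.r0=2
A.r0=0 A.r1=2 B.r0=2
A.r0=1 A.r1=1 B.r0=1
A.r0=1 A.r1=1 B.r0=2
A.r0=1 A.r1=2 B.r0=2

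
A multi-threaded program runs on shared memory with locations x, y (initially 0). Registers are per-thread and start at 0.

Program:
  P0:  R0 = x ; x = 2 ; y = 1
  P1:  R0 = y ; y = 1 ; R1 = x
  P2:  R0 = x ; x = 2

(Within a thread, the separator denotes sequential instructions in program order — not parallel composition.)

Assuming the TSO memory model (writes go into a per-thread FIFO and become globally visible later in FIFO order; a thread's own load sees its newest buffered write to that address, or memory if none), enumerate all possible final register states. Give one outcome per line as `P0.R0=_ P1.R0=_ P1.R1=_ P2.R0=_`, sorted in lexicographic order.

P0.R0=0 P1.R0=0 P1.R1=0 P2.R0=0
P0.R0=0 P1.R0=0 P1.R1=0 P2.R0=2
P0.R0=0 P1.R0=0 P1.R1=2 P2.R0=0
P0.R0=0 P1.R0=0 P1.R1=2 P2.R0=2
P0.R0=0 P1.R0=1 P1.R1=2 P2.R0=0
P0.R0=0 P1.R0=1 P1.R1=2 P2.R0=2
P0.R0=2 P1.R0=0 P1.R1=0 P2.R0=0
P0.R0=2 P1.R0=0 P1.R1=2 P2.R0=0
P0.R0=2 P1.R0=1 P1.R1=2 P2.R0=0

outcome vector order: (P0.R0,P1.R0,P1.R1,P2.R0)
|TSO outcomes| = 9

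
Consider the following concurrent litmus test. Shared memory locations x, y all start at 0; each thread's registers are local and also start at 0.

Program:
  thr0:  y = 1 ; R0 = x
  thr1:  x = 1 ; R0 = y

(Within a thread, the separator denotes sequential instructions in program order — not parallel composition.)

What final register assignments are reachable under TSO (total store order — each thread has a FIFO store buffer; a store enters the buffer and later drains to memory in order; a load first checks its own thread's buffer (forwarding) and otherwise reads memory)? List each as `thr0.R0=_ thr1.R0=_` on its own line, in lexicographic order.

outcome vector order: (thr0.R0,thr1.R0)
|TSO outcomes| = 4

thr0.R0=0 thr1.R0=0
thr0.R0=0 thr1.R0=1
thr0.R0=1 thr1.R0=0
thr0.R0=1 thr1.R0=1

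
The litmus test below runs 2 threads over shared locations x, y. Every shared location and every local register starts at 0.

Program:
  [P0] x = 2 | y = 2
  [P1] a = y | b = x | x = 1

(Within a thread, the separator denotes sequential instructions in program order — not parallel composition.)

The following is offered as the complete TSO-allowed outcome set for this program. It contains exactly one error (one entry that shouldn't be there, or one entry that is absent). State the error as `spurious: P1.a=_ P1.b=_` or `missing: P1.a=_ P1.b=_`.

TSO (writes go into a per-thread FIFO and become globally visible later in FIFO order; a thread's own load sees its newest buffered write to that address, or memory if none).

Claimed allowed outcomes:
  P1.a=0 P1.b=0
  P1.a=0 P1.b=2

outcome vector order: (P1.a,P1.b)
TSO (3): (0,0), (0,2), (2,2)
TSO∖claimed = {(2,2)}

missing: P1.a=2 P1.b=2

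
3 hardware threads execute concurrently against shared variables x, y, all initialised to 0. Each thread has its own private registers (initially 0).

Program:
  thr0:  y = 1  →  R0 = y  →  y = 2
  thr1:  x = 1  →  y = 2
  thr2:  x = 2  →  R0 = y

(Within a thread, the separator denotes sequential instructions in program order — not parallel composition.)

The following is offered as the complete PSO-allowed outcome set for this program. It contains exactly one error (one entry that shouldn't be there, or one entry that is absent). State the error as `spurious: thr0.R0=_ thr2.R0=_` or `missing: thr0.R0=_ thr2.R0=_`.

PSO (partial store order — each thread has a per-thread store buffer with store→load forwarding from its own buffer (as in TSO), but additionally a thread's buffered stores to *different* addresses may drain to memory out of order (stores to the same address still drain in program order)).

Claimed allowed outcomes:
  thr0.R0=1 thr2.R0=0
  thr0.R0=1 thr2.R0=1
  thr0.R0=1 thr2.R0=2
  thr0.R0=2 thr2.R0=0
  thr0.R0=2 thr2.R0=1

outcome vector order: (thr0.R0,thr2.R0)
PSO (6): 10; 11; 12; 20; 21; 22
PSO∖claimed = {22}

missing: thr0.R0=2 thr2.R0=2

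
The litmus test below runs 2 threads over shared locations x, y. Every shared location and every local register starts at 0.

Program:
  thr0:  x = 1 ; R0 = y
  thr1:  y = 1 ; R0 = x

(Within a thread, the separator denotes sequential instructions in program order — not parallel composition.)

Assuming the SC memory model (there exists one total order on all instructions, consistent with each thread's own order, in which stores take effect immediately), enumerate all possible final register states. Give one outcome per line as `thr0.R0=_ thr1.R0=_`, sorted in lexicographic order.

thr0.R0=0 thr1.R0=1
thr0.R0=1 thr1.R0=0
thr0.R0=1 thr1.R0=1

outcome vector order: (thr0.R0,thr1.R0)
|SC outcomes| = 3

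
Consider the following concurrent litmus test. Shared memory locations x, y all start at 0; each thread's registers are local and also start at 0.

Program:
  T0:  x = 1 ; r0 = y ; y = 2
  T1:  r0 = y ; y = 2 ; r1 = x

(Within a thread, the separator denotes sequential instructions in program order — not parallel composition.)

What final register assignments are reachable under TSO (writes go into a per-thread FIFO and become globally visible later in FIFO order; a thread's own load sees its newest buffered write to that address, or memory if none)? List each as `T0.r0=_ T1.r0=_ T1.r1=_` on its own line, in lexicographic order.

T0.r0=0 T1.r0=0 T1.r1=0
T0.r0=0 T1.r0=0 T1.r1=1
T0.r0=0 T1.r0=2 T1.r1=1
T0.r0=2 T1.r0=0 T1.r1=0
T0.r0=2 T1.r0=0 T1.r1=1

outcome vector order: (T0.r0,T1.r0,T1.r1)
|TSO outcomes| = 5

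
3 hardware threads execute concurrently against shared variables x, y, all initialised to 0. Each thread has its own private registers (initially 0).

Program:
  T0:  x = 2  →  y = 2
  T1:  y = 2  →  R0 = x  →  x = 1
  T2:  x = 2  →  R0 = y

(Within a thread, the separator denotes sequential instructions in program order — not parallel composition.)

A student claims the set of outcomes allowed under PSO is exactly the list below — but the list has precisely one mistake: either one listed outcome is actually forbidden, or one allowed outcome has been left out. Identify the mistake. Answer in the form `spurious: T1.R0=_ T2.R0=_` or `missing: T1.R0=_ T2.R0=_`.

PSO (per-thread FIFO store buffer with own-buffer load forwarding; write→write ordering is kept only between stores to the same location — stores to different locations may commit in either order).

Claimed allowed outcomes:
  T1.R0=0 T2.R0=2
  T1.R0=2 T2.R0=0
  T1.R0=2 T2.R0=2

outcome vector order: (T1.R0,T2.R0)
[PSO] allowed = {0/0 0/2 2/0 2/2}
PSO∖claimed = {0/0}

missing: T1.R0=0 T2.R0=0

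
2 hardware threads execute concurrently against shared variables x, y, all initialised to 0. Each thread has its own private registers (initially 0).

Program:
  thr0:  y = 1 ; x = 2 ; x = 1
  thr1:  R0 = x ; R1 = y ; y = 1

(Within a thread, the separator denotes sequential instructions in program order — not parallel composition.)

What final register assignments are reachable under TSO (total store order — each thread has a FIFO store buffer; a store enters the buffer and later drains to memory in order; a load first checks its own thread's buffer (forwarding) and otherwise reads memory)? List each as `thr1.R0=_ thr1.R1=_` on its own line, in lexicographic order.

thr1.R0=0 thr1.R1=0
thr1.R0=0 thr1.R1=1
thr1.R0=1 thr1.R1=1
thr1.R0=2 thr1.R1=1

outcome vector order: (thr1.R0,thr1.R1)
|TSO outcomes| = 4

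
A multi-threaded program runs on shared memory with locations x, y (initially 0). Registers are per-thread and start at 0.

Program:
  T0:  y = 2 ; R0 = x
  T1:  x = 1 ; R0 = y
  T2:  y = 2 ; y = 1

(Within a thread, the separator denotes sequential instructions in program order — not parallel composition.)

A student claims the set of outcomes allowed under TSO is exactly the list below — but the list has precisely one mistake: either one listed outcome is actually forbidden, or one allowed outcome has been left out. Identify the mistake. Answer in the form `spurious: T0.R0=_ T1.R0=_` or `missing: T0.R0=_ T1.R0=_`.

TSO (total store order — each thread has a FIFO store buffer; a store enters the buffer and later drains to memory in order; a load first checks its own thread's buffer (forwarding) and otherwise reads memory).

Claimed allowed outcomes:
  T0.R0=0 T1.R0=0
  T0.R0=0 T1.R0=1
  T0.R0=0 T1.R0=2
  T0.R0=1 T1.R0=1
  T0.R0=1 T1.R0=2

outcome vector order: (T0.R0,T1.R0)
TSO (6): <0 0> <0 1> <0 2> <1 0> <1 1> <1 2>
TSO∖claimed = {<1 0>}

missing: T0.R0=1 T1.R0=0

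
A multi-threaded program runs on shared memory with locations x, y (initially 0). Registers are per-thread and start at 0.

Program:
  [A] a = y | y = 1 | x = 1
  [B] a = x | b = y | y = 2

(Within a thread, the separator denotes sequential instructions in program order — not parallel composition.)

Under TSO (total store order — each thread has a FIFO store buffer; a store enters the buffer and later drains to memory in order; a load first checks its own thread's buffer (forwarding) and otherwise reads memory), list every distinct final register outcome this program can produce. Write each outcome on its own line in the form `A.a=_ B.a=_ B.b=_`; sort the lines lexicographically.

A.a=0 B.a=0 B.b=0
A.a=0 B.a=0 B.b=1
A.a=0 B.a=1 B.b=1
A.a=2 B.a=0 B.b=0

outcome vector order: (A.a,B.a,B.b)
|TSO outcomes| = 4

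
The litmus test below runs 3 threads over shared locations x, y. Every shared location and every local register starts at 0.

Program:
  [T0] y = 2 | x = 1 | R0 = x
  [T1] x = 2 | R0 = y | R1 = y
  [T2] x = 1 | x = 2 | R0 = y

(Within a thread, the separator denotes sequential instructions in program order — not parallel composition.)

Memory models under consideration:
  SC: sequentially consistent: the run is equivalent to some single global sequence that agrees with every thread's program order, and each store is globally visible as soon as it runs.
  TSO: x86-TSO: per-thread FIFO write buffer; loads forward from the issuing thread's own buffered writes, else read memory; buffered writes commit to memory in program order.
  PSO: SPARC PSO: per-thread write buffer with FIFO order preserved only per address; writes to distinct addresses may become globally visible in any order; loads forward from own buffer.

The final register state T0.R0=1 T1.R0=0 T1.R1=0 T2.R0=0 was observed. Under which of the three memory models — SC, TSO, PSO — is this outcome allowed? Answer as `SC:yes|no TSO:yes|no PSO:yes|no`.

SC:yes TSO:yes PSO:yes

outcome vector order: (T0.R0,T1.R0,T1.R1,T2.R0)
SC (10): (1,0,0,0), (1,0,0,2), (1,0,2,0), (1,0,2,2), (1,2,2,0), (1,2,2,2), (2,0,0,2), (2,0,2,2), (2,2,2,0), (2,2,2,2)
TSO (12): (1,0,0,0), (1,0,0,2), (1,0,2,0), (1,0,2,2), (1,2,2,0), (1,2,2,2), (2,0,0,0), (2,0,0,2), (2,0,2,0), (2,0,2,2), (2,2,2,0), (2,2,2,2)
PSO (12): (1,0,0,0), (1,0,0,2), (1,0,2,0), (1,0,2,2), (1,2,2,0), (1,2,2,2), (2,0,0,0), (2,0,0,2), (2,0,2,0), (2,0,2,2), (2,2,2,0), (2,2,2,2)
target (1,0,0,0) ∈ {SC,TSO,PSO}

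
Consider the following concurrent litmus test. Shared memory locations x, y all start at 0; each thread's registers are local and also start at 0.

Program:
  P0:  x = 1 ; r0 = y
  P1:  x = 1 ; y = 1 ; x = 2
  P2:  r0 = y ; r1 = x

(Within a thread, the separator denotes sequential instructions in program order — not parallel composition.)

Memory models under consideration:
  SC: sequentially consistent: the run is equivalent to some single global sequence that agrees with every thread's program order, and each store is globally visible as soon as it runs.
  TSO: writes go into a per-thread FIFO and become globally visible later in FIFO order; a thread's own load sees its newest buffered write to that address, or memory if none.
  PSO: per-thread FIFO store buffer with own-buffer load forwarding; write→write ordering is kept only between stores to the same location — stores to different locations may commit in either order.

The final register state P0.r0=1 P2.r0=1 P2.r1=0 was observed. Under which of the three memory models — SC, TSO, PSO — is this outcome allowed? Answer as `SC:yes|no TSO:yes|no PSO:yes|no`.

outcome vector order: (P0.r0,P2.r0,P2.r1)
SC: 10 outcomes — {000 001 002 011 012 100 101 102 111 112}
TSO: 10 outcomes — {000 001 002 011 012 100 101 102 111 112}
PSO: 12 outcomes — {000 001 002 010 011 012 100 101 102 110 111 112}
target 110 ∈ {PSO}

SC:no TSO:no PSO:yes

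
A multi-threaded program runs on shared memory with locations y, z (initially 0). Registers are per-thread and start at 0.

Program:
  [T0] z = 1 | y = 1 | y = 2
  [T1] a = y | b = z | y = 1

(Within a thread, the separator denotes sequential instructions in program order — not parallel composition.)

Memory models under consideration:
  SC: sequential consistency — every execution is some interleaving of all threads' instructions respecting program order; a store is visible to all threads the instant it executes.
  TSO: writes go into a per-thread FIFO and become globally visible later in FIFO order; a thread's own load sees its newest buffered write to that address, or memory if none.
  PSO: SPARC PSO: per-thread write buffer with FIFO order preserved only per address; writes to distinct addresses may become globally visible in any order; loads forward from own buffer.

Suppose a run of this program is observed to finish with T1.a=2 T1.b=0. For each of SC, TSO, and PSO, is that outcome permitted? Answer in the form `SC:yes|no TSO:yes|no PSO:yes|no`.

SC:no TSO:no PSO:yes

outcome vector order: (T1.a,T1.b)
SC: 4 outcomes — {0/0 0/1 1/1 2/1}
TSO: 4 outcomes — {0/0 0/1 1/1 2/1}
PSO: 6 outcomes — {0/0 0/1 1/0 1/1 2/0 2/1}
target 2/0 ∈ {PSO}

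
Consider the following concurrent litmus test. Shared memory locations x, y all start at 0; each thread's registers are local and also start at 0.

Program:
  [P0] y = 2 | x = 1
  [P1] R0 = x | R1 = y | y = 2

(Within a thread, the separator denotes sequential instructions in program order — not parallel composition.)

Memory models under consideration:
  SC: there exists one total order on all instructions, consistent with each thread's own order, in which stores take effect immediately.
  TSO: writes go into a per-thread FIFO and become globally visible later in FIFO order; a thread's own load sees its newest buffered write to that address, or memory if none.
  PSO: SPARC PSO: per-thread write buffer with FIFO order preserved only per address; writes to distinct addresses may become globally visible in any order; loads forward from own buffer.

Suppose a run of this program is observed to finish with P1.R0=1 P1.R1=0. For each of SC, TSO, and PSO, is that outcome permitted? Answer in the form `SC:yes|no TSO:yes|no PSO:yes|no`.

outcome vector order: (P1.R0,P1.R1)
[SC] allowed = {<0 0>; <0 2>; <1 2>}
[TSO] allowed = {<0 0>; <0 2>; <1 2>}
[PSO] allowed = {<0 0>; <0 2>; <1 0>; <1 2>}
target <1 0> ∈ {PSO}

SC:no TSO:no PSO:yes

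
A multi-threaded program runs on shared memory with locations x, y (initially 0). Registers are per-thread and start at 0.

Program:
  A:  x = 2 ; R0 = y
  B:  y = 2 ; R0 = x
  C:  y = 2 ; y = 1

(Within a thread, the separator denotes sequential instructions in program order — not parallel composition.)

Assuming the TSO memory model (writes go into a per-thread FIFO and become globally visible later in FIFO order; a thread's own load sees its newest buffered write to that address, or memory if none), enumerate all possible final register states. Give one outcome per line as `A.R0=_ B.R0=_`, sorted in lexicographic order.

A.R0=0 B.R0=0
A.R0=0 B.R0=2
A.R0=1 B.R0=0
A.R0=1 B.R0=2
A.R0=2 B.R0=0
A.R0=2 B.R0=2

outcome vector order: (A.R0,B.R0)
|TSO outcomes| = 6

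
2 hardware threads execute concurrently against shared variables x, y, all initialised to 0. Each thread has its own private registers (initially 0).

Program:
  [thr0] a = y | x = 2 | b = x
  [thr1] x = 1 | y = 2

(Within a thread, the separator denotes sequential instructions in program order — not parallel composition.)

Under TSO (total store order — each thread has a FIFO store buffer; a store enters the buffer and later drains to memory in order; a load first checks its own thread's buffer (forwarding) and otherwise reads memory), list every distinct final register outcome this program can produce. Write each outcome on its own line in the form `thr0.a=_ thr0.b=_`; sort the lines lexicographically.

thr0.a=0 thr0.b=1
thr0.a=0 thr0.b=2
thr0.a=2 thr0.b=2

outcome vector order: (thr0.a,thr0.b)
|TSO outcomes| = 3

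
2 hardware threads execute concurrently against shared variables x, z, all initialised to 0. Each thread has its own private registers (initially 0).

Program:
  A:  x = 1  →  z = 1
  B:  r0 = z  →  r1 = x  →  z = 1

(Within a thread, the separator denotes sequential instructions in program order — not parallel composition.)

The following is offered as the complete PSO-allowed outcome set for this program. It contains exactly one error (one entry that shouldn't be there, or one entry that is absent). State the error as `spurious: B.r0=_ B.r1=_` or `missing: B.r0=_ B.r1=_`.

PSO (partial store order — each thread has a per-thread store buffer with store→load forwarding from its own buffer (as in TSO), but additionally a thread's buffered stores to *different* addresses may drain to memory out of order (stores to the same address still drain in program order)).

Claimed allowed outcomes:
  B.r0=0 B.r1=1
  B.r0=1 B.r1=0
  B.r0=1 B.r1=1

missing: B.r0=0 B.r1=0

outcome vector order: (B.r0,B.r1)
under PSO → 00; 01; 10; 11
PSO∖claimed = {00}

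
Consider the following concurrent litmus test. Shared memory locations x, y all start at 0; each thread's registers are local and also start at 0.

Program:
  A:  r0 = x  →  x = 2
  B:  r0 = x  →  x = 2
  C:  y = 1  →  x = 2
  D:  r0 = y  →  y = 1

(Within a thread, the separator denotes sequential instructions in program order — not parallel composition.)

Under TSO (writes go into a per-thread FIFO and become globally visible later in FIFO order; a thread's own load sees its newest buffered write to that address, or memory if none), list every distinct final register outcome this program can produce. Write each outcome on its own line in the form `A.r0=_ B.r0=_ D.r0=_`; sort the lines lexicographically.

outcome vector order: (A.r0,B.r0,D.r0)
|TSO outcomes| = 8

A.r0=0 B.r0=0 D.r0=0
A.r0=0 B.r0=0 D.r0=1
A.r0=0 B.r0=2 D.r0=0
A.r0=0 B.r0=2 D.r0=1
A.r0=2 B.r0=0 D.r0=0
A.r0=2 B.r0=0 D.r0=1
A.r0=2 B.r0=2 D.r0=0
A.r0=2 B.r0=2 D.r0=1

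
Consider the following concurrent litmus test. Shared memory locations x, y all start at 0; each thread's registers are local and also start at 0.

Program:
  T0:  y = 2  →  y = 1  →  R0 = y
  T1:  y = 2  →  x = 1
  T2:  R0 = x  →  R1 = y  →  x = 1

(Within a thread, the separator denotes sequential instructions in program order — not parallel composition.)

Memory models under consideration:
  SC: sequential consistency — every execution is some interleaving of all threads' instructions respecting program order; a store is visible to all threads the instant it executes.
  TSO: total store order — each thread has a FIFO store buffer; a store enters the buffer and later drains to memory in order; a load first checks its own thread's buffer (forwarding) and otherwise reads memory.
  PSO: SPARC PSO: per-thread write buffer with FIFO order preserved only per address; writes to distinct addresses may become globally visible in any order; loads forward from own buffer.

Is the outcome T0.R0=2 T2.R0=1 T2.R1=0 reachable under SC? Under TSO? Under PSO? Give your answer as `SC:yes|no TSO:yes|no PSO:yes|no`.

SC:no TSO:no PSO:yes

outcome vector order: (T0.R0,T2.R0,T2.R1)
[SC] allowed = {<1 0 0> <1 0 1> <1 0 2> <1 1 1> <1 1 2> <2 0 0> <2 0 1> <2 0 2> <2 1 2>}
[TSO] allowed = {<1 0 0> <1 0 1> <1 0 2> <1 1 1> <1 1 2> <2 0 0> <2 0 1> <2 0 2> <2 1 2>}
[PSO] allowed = {<1 0 0> <1 0 1> <1 0 2> <1 1 0> <1 1 1> <1 1 2> <2 0 0> <2 0 1> <2 0 2> <2 1 0> <2 1 1> <2 1 2>}
target <2 1 0> ∈ {PSO}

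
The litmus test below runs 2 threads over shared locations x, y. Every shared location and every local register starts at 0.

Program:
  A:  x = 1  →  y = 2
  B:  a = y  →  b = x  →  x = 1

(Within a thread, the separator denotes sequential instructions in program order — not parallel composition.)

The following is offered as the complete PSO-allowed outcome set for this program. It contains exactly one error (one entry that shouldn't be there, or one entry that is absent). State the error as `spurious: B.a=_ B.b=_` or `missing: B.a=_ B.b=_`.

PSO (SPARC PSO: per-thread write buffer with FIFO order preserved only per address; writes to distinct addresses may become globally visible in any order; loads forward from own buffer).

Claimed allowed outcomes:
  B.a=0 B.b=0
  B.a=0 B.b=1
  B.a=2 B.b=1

outcome vector order: (B.a,B.b)
under PSO → 0/0, 0/1, 2/0, 2/1
PSO∖claimed = {2/0}

missing: B.a=2 B.b=0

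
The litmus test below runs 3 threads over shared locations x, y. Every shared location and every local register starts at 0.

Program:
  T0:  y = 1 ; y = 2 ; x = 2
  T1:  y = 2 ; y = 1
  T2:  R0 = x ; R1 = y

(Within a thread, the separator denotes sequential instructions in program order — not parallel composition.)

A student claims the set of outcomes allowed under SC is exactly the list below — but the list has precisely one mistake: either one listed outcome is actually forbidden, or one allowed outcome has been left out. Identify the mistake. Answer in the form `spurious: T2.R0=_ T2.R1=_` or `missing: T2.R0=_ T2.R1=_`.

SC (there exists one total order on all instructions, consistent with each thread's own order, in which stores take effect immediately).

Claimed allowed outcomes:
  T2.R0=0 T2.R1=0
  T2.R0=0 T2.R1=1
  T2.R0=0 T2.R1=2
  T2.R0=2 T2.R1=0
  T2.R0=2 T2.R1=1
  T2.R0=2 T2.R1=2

spurious: T2.R0=2 T2.R1=0

outcome vector order: (T2.R0,T2.R1)
SC: 5 outcomes — {<0 0> <0 1> <0 2> <2 1> <2 2>}
claimed∖SC = {<2 0>}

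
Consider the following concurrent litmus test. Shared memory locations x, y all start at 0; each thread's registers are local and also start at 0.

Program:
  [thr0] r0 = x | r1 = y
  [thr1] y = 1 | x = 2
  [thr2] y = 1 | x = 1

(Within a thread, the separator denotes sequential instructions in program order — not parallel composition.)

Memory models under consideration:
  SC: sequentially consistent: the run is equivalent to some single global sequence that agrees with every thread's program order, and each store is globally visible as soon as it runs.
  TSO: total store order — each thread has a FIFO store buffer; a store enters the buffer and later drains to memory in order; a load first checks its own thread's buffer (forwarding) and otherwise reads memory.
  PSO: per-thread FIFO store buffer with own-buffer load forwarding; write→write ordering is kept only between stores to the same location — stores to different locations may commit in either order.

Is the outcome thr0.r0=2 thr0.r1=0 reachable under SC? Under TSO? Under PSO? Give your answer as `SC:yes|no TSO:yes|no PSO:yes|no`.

SC:no TSO:no PSO:yes

outcome vector order: (thr0.r0,thr0.r1)
SC: 4 outcomes — {00 01 11 21}
TSO: 4 outcomes — {00 01 11 21}
PSO: 6 outcomes — {00 01 10 11 20 21}
target 20 ∈ {PSO}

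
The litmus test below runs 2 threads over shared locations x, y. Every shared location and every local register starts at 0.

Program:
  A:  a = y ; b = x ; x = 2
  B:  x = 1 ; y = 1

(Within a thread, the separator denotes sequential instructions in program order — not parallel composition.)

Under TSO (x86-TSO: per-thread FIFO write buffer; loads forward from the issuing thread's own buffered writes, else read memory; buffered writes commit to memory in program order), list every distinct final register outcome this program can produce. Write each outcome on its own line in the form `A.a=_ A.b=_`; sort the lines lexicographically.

A.a=0 A.b=0
A.a=0 A.b=1
A.a=1 A.b=1

outcome vector order: (A.a,A.b)
|TSO outcomes| = 3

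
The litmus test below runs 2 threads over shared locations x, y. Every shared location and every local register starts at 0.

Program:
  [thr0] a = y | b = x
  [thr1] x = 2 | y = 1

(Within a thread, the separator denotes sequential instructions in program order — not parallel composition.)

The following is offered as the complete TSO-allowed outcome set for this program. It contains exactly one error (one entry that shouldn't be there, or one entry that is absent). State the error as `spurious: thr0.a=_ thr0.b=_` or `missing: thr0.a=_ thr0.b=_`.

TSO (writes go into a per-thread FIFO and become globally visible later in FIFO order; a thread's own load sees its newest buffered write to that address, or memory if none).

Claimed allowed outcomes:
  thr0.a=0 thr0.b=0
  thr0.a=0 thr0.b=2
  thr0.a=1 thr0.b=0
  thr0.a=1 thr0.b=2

outcome vector order: (thr0.a,thr0.b)
TSO (3): 0/0, 0/2, 1/2
claimed∖TSO = {1/0}

spurious: thr0.a=1 thr0.b=0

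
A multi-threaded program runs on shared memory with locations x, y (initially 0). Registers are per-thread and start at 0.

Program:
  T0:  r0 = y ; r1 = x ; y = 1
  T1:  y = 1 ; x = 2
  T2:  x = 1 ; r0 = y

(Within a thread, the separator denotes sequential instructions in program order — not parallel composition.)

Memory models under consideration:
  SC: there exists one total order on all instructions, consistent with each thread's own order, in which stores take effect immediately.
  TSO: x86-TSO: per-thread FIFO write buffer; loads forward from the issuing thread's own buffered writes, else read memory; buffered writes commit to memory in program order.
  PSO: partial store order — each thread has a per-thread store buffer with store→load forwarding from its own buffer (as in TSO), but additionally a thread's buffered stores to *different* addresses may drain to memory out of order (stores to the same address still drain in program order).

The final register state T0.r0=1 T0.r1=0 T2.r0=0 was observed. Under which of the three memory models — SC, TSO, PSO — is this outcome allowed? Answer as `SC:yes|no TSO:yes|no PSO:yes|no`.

SC:no TSO:yes PSO:yes

outcome vector order: (T0.r0,T0.r1,T2.r0)
SC: 11 outcomes — {(0,0,0); (0,0,1); (0,1,0); (0,1,1); (0,2,0); (0,2,1); (1,0,1); (1,1,0); (1,1,1); (1,2,0); (1,2,1)}
TSO: 12 outcomes — {(0,0,0); (0,0,1); (0,1,0); (0,1,1); (0,2,0); (0,2,1); (1,0,0); (1,0,1); (1,1,0); (1,1,1); (1,2,0); (1,2,1)}
PSO: 12 outcomes — {(0,0,0); (0,0,1); (0,1,0); (0,1,1); (0,2,0); (0,2,1); (1,0,0); (1,0,1); (1,1,0); (1,1,1); (1,2,0); (1,2,1)}
target (1,0,0) ∈ {TSO,PSO}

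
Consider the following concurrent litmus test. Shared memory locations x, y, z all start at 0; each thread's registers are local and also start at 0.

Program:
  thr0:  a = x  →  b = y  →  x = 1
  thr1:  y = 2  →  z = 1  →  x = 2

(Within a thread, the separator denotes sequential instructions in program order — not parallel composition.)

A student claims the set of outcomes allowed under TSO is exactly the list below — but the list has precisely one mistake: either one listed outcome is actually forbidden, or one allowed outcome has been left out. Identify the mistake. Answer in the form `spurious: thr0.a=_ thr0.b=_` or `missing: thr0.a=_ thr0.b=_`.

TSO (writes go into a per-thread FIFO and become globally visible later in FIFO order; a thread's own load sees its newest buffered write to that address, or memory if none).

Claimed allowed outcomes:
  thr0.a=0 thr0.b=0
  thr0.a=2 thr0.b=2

missing: thr0.a=0 thr0.b=2

outcome vector order: (thr0.a,thr0.b)
under TSO → 0/0 0/2 2/2
TSO∖claimed = {0/2}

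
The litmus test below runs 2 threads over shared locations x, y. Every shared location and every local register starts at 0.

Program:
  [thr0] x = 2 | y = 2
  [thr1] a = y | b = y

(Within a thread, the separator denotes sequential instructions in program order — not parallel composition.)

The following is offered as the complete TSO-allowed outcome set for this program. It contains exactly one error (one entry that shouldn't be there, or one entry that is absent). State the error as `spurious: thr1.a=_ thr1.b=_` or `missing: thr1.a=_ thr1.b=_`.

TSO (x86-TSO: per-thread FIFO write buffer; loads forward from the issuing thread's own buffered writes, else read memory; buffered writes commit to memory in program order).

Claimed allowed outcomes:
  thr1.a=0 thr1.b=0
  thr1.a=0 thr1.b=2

missing: thr1.a=2 thr1.b=2

outcome vector order: (thr1.a,thr1.b)
under TSO → 00; 02; 22
TSO∖claimed = {22}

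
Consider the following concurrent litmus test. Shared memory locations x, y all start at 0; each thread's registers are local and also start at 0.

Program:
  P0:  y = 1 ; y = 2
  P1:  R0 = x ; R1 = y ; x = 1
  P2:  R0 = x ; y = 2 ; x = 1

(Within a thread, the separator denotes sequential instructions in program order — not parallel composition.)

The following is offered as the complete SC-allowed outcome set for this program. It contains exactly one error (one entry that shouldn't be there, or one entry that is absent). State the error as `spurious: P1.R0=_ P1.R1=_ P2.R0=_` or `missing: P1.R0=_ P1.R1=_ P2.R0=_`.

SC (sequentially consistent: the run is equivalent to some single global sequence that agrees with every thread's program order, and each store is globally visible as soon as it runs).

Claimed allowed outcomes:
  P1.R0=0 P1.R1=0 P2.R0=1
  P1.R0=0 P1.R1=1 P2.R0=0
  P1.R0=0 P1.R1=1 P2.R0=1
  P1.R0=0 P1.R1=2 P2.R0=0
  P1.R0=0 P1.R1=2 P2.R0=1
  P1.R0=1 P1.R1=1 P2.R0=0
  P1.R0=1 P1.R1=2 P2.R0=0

missing: P1.R0=0 P1.R1=0 P2.R0=0

outcome vector order: (P1.R0,P1.R1,P2.R0)
under SC → (0,0,0) (0,0,1) (0,1,0) (0,1,1) (0,2,0) (0,2,1) (1,1,0) (1,2,0)
SC∖claimed = {(0,0,0)}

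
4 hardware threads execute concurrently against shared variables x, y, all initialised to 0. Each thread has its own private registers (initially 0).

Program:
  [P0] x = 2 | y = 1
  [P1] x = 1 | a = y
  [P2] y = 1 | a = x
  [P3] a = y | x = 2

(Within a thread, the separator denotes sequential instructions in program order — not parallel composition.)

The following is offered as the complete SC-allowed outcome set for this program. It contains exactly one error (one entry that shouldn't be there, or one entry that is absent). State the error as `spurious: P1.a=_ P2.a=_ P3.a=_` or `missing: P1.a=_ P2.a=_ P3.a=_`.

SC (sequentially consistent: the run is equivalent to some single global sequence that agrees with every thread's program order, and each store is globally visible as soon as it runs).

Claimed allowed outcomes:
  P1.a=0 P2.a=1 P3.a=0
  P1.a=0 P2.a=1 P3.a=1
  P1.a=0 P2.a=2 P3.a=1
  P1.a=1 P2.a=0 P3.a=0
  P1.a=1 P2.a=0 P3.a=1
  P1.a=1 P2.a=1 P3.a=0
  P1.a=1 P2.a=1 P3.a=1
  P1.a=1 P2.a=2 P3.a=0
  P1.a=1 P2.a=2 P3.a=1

outcome vector order: (P1.a,P2.a,P3.a)
SC: 10 outcomes — {010 011 020 021 100 101 110 111 120 121}
SC∖claimed = {020}

missing: P1.a=0 P2.a=2 P3.a=0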